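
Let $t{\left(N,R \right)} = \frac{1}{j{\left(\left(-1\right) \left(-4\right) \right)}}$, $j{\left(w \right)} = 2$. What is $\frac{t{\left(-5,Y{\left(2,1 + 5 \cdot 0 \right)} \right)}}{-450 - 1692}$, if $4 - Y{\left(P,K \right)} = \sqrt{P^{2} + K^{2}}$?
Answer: $- \frac{1}{4284} \approx -0.00023343$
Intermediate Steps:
$Y{\left(P,K \right)} = 4 - \sqrt{K^{2} + P^{2}}$ ($Y{\left(P,K \right)} = 4 - \sqrt{P^{2} + K^{2}} = 4 - \sqrt{K^{2} + P^{2}}$)
$t{\left(N,R \right)} = \frac{1}{2}$
$\frac{t{\left(-5,Y{\left(2,1 + 5 \cdot 0 \right)} \right)}}{-450 - 1692} = \frac{1}{2 \left(-450 - 1692\right)} = \frac{1}{2 \left(-2142\right)} = \frac{1}{2} \left(- \frac{1}{2142}\right) = - \frac{1}{4284}$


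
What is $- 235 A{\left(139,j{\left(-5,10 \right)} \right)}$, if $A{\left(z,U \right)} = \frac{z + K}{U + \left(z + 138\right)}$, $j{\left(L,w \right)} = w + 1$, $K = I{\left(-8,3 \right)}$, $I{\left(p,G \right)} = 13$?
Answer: $- \frac{4465}{36} \approx -124.03$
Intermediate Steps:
$K = 13$
$j{\left(L,w \right)} = 1 + w$
$A{\left(z,U \right)} = \frac{13 + z}{138 + U + z}$ ($A{\left(z,U \right)} = \frac{z + 13}{U + \left(z + 138\right)} = \frac{13 + z}{U + \left(138 + z\right)} = \frac{13 + z}{138 + U + z}$)
$- 235 A{\left(139,j{\left(-5,10 \right)} \right)} = - 235 \frac{13 + 139}{138 + \left(1 + 10\right) + 139} = - 235 \frac{1}{138 + 11 + 139} \cdot 152 = - 235 \cdot \frac{1}{288} \cdot 152 = \left(-235\right) \frac{19}{36} = - \frac{4465}{36}$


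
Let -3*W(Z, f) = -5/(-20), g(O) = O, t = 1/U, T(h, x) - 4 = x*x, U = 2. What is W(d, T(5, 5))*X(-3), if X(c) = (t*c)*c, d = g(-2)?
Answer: -3/8 ≈ -0.37500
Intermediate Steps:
T(h, x) = 4 + x² (T(h, x) = 4 + x*x = 4 + x²)
t = ½ (t = 1/2 = ½ ≈ 0.50000)
d = -2
W(Z, f) = -1/12 (W(Z, f) = -(-5)/(3*(-20)) = -(-5)*(-1)/(3*20) = -⅓*¼ = -1/12)
X(c) = c²/2 (X(c) = (c/2)*c = c²/2)
W(d, T(5, 5))*X(-3) = -(-3)²/24 = -9/24 = -1/12*9/2 = -3/8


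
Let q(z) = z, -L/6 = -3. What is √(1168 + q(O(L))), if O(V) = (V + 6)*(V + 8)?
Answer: 16*√7 ≈ 42.332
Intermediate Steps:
L = 18 (L = -6*(-3) = 18)
O(V) = (6 + V)*(8 + V)
√(1168 + q(O(L))) = √(1168 + (48 + 18² + 14*18)) = √(1168 + (48 + 324 + 252)) = √(1168 + 624) = √1792 = 16*√7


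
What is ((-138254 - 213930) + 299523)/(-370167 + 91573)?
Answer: 52661/278594 ≈ 0.18902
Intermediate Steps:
((-138254 - 213930) + 299523)/(-370167 + 91573) = (-352184 + 299523)/(-278594) = -52661*(-1/278594) = 52661/278594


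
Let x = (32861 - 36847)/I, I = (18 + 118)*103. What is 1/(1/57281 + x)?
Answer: -401196124/114154029 ≈ -3.5145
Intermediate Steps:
I = 14008 (I = 136*103 = 14008)
x = -1993/7004 (x = (32861 - 36847)/14008 = -3986*1/14008 = -1993/7004 ≈ -0.28455)
1/(1/57281 + x) = 1/(1/57281 - 1993/7004) = 1/(-114154029/401196124) = -401196124/114154029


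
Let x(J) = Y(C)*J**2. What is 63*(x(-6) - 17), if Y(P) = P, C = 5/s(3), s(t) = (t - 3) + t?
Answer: 2709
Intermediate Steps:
s(t) = -3 + 2*t (s(t) = (-3 + t) + t = -3 + 2*t)
C = 5/3 (C = 5/(-3 + 2*3) = 5/(-3 + 6) = 5/3 ≈ 1.6667)
x(J) = 5*J**2/3
63*(x(-6) - 17) = 63*((5/3)*(-6)**2 - 17) = 63*((5/3)*36 - 17) = 63*(60 - 17) = 63*43 = 2709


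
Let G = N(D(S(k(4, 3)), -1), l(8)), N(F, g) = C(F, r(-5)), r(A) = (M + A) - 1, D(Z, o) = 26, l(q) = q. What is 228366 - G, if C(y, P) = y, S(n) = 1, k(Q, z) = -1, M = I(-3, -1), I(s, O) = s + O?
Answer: 228340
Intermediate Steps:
I(s, O) = O + s
M = -4 (M = -1 - 3 = -4)
r(A) = -5 + A (r(A) = (-4 + A) - 1 = -5 + A)
N(F, g) = F
G = 26
228366 - G = 228366 - 1*26 = 228366 - 26 = 228340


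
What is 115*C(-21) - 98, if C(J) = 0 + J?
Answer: -2513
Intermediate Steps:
C(J) = J
115*C(-21) - 98 = 115*(-21) - 98 = -2415 - 98 = -2513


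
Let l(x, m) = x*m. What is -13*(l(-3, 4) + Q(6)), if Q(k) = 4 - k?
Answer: 182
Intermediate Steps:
l(x, m) = m*x
-13*(l(-3, 4) + Q(6)) = -13*(4*(-3) + (4 - 1*6)) = -13*(-12 + (4 - 6)) = -13*(-12 - 2) = -13*(-14) = 182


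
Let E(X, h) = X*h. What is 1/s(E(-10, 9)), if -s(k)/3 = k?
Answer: 1/270 ≈ 0.0037037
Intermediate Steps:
s(k) = -3*k
1/s(E(-10, 9)) = 1/(-(-30)*9) = 1/(-3*(-90)) = 1/270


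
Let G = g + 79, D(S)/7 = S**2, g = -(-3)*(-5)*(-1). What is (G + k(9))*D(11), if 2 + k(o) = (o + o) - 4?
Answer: 89782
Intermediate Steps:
g = 15 (g = -3*5*(-1) = -15*(-1) = 15)
k(o) = -6 + 2*o (k(o) = -2 + ((o + o) - 4) = -2 + (2*o - 4) = -2 + (-4 + 2*o) = -6 + 2*o)
D(S) = 7*S**2
G = 94 (G = 15 + 79 = 94)
(G + k(9))*D(11) = (94 + (-6 + 2*9))*(7*11**2) = (94 + (-6 + 18))*(7*121) = (94 + 12)*847 = 106*847 = 89782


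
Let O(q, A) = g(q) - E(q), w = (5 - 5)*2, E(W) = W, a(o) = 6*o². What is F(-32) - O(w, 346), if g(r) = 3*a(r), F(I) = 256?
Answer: 256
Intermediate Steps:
w = 0 (w = 0*2 = 0)
g(r) = 18*r² (g(r) = 3*(6*r²) = 18*r²)
O(q, A) = -q + 18*q² (O(q, A) = 18*q² - q = -q + 18*q²)
F(-32) - O(w, 346) = 256 - 0*(-1 + 18*0) = 256 - 0*(-1 + 0) = 256 - 0*(-1) = 256 - 1*0 = 256 + 0 = 256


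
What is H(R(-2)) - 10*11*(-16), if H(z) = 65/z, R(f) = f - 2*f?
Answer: 3585/2 ≈ 1792.5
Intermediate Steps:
R(f) = -f
H(R(-2)) - 10*11*(-16) = 65/((-1*(-2))) - 10*11*(-16) = 65/2 - 110*(-16) = 65*(½) - 1*(-1760) = 65/2 + 1760 = 3585/2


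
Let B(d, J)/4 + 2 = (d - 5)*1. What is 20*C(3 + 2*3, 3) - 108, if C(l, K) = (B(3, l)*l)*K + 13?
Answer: -8488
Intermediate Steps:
B(d, J) = -28 + 4*d (B(d, J) = -8 + 4*((d - 5)*1) = -8 + 4*((-5 + d)*1) = -8 + 4*(-5 + d) = -8 + (-20 + 4*d) = -28 + 4*d)
C(l, K) = 13 - 16*K*l (C(l, K) = ((-28 + 4*3)*l)*K + 13 = ((-28 + 12)*l)*K + 13 = (-16*l)*K + 13 = -16*K*l + 13 = 13 - 16*K*l)
20*C(3 + 2*3, 3) - 108 = 20*(13 - 16*3*(3 + 2*3)) - 108 = 20*(13 - 16*3*(3 + 6)) - 108 = 20*(13 - 16*3*9) - 108 = 20*(13 - 432) - 108 = 20*(-419) - 108 = -8380 - 108 = -8488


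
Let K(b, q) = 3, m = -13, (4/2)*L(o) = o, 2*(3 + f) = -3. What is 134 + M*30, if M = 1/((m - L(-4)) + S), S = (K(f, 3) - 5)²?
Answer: 908/7 ≈ 129.71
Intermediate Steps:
f = -9/2 (f = -3 + (½)*(-3) = -3 - 3/2 = -9/2 ≈ -4.5000)
L(o) = o/2
S = 4 (S = (3 - 5)² = (-2)² = 4)
M = -⅐ (M = 1/((-13 - (-4)/2) + 4) = 1/((-13 - 1*(-2)) + 4) = 1/((-13 + 2) + 4) = 1/(-11 + 4) = 1/(-7) = -⅐ ≈ -0.14286)
134 + M*30 = 134 - ⅐*30 = 134 - 30/7 = 908/7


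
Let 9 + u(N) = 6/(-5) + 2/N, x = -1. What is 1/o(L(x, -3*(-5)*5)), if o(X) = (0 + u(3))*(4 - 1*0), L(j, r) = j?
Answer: -15/572 ≈ -0.026224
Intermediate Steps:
u(N) = -51/5 + 2/N (u(N) = -9 + (6/(-5) + 2/N) = -9 + (6*(-1/5) + 2/N) = -9 + (-6/5 + 2/N) = -51/5 + 2/N)
o(X) = -572/15 (o(X) = (0 + (-51/5 + 2/3))*(4 - 1*0) = (0 + (-51/5 + 2*(1/3)))*(4 + 0) = (0 + (-51/5 + 2/3))*4 = (0 - 143/15)*4 = -143/15*4 = -572/15)
1/o(L(x, -3*(-5)*5)) = 1/(-572/15) = -15/572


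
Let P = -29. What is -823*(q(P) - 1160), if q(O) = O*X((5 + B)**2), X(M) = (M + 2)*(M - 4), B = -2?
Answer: 2267365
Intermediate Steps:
X(M) = (-4 + M)*(2 + M) (X(M) = (2 + M)*(-4 + M) = (-4 + M)*(2 + M))
q(O) = 55*O (q(O) = O*(-8 + ((5 - 2)**2)**2 - 2*(5 - 2)**2) = O*(-8 + (3**2)**2 - 2*3**2) = O*(-8 + 9**2 - 2*9) = O*(-8 + 81 - 18) = O*55 = 55*O)
-823*(q(P) - 1160) = -823*(55*(-29) - 1160) = -823*(-1595 - 1160) = -823*(-2755) = 2267365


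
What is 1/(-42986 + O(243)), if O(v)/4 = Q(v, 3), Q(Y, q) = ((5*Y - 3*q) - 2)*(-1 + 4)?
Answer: -1/28538 ≈ -3.5041e-5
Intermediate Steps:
Q(Y, q) = -6 - 9*q + 15*Y (Q(Y, q) = ((-3*q + 5*Y) - 2)*3 = (-2 - 3*q + 5*Y)*3 = -6 - 9*q + 15*Y)
O(v) = -132 + 60*v (O(v) = 4*(-6 - 9*3 + 15*v) = 4*(-6 - 27 + 15*v) = 4*(-33 + 15*v) = -132 + 60*v)
1/(-42986 + O(243)) = 1/(-42986 + (-132 + 60*243)) = 1/(-42986 + (-132 + 14580)) = 1/(-42986 + 14448) = 1/(-28538) = -1/28538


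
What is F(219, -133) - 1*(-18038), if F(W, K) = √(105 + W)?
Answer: 18056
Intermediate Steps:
F(219, -133) - 1*(-18038) = √(105 + 219) - 1*(-18038) = √324 + 18038 = 18 + 18038 = 18056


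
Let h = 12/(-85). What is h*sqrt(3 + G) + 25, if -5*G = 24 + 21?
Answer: 25 - 12*I*sqrt(6)/85 ≈ 25.0 - 0.34581*I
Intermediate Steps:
G = -9 (G = -(24 + 21)/5 = -1/5*45 = -9)
h = -12/85 (h = 12*(-1/85) = -12/85 ≈ -0.14118)
h*sqrt(3 + G) + 25 = -12*sqrt(3 - 9)/85 + 25 = -12*I*sqrt(6)/85 + 25 = 25 - 12*I*sqrt(6)/85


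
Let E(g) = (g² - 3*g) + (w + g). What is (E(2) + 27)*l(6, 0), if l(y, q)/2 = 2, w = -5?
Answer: 88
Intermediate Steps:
l(y, q) = 4 (l(y, q) = 2*2 = 4)
E(g) = -5 + g² - 2*g (E(g) = (g² - 3*g) + (-5 + g) = -5 + g² - 2*g)
(E(2) + 27)*l(6, 0) = ((-5 + 2² - 2*2) + 27)*4 = ((-5 + 4 - 4) + 27)*4 = (-5 + 27)*4 = 22*4 = 88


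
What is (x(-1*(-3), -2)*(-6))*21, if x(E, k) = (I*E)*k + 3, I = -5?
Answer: -4158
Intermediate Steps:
x(E, k) = 3 - 5*E*k (x(E, k) = (-5*E)*k + 3 = -5*E*k + 3 = 3 - 5*E*k)
(x(-1*(-3), -2)*(-6))*21 = ((3 - 5*(-1*(-3))*(-2))*(-6))*21 = ((3 - 5*3*(-2))*(-6))*21 = ((3 + 30)*(-6))*21 = (33*(-6))*21 = -198*21 = -4158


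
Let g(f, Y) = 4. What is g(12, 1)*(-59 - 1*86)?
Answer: -580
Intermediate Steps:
g(12, 1)*(-59 - 1*86) = 4*(-59 - 1*86) = 4*(-59 - 86) = 4*(-145) = -580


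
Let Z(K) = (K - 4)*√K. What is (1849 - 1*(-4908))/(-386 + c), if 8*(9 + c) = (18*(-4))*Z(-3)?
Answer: -2669015/167932 - 425691*I*√3/167932 ≈ -15.893 - 4.3906*I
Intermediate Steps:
Z(K) = √K*(-4 + K) (Z(K) = (-4 + K)*√K = √K*(-4 + K))
c = -9 + 63*I*√3 (c = -9 + ((18*(-4))*(√(-3)*(-4 - 3)))/8 = -9 + (-72*I*√3*(-7))/8 = -9 + (-(-504)*I*√3)/8 = -9 + (504*I*√3)/8 = -9 + 63*I*√3 ≈ -9.0 + 109.12*I)
(1849 - 1*(-4908))/(-386 + c) = (1849 - 1*(-4908))/(-386 + (-9 + 63*I*√3)) = (1849 + 4908)/(-395 + 63*I*√3) = 6757/(-395 + 63*I*√3)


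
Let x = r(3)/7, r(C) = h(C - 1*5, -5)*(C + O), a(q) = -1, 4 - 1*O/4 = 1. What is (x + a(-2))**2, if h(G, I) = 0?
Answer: 1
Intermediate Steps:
O = 12 (O = 16 - 4*1 = 16 - 4 = 12)
r(C) = 0 (r(C) = 0*(C + 12) = 0*(12 + C) = 0)
x = 0 (x = 0/7 = 0*(1/7) = 0)
(x + a(-2))**2 = (0 - 1)**2 = (-1)**2 = 1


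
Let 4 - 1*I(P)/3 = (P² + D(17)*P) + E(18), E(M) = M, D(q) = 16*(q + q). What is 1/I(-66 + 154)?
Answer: -1/166890 ≈ -5.9920e-6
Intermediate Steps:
D(q) = 32*q (D(q) = 16*(2*q) = 32*q)
I(P) = -42 - 1632*P - 3*P² (I(P) = 12 - 3*((P² + (32*17)*P) + 18) = 12 - 3*((P² + 544*P) + 18) = 12 - 3*(18 + P² + 544*P) = 12 + (-54 - 1632*P - 3*P²) = -42 - 1632*P - 3*P²)
1/I(-66 + 154) = 1/(-42 - 1632*(-66 + 154) - 3*(-66 + 154)²) = 1/(-42 - 1632*88 - 3*88²) = 1/(-42 - 143616 - 3*7744) = 1/(-42 - 143616 - 23232) = 1/(-166890) = -1/166890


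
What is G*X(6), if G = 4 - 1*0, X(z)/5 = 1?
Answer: 20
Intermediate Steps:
X(z) = 5 (X(z) = 5*1 = 5)
G = 4 (G = 4 + 0 = 4)
G*X(6) = 4*5 = 20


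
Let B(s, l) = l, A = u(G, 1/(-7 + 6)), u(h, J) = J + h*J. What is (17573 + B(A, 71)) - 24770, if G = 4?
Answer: -7126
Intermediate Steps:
u(h, J) = J + J*h
A = -5 (A = (1 + 4)/(-7 + 6) = 5/(-1) = -1*5 = -5)
(17573 + B(A, 71)) - 24770 = (17573 + 71) - 24770 = 17644 - 24770 = -7126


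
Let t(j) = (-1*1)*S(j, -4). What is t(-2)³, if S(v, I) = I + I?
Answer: 512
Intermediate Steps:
S(v, I) = 2*I
t(j) = 8 (t(j) = (-1*1)*(2*(-4)) = -1*(-8) = 8)
t(-2)³ = 8³ = 512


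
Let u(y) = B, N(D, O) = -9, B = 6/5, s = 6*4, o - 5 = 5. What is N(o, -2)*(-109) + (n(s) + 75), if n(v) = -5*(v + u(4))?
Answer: 930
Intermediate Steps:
o = 10 (o = 5 + 5 = 10)
s = 24
B = 6/5 (B = 6*(1/5) = 6/5 ≈ 1.2000)
u(y) = 6/5
n(v) = -6 - 5*v (n(v) = -5*(v + 6/5) = -5*(6/5 + v) = -6 - 5*v)
N(o, -2)*(-109) + (n(s) + 75) = -9*(-109) + ((-6 - 5*24) + 75) = 981 + ((-6 - 120) + 75) = 981 + (-126 + 75) = 981 - 51 = 930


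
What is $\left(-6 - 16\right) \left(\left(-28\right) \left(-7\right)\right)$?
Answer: $-4312$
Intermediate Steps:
$\left(-6 - 16\right) \left(\left(-28\right) \left(-7\right)\right) = \left(-22\right) 196 = -4312$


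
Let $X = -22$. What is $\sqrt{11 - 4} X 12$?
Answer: $- 264 \sqrt{7} \approx -698.48$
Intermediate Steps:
$\sqrt{11 - 4} X 12 = \sqrt{11 - 4} \left(-22\right) 12 = \sqrt{7} \left(-22\right) 12 = - 22 \sqrt{7} \cdot 12 = - 264 \sqrt{7}$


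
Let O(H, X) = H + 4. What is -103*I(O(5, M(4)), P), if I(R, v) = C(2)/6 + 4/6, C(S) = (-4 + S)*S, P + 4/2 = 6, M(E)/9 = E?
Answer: 0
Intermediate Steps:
M(E) = 9*E
P = 4 (P = -2 + 6 = 4)
C(S) = S*(-4 + S)
O(H, X) = 4 + H
I(R, v) = 0 (I(R, v) = (2*(-4 + 2))/6 + 4/6 = (2*(-2))*(⅙) + 4*(⅙) = -4*⅙ + ⅔ = -⅔ + ⅔ = 0)
-103*I(O(5, M(4)), P) = -103*0 = 0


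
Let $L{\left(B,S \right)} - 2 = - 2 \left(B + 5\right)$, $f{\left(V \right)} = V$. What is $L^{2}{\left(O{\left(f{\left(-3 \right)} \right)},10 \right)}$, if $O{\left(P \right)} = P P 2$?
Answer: $1936$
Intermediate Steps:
$O{\left(P \right)} = 2 P^{2}$ ($O{\left(P \right)} = P^{2} \cdot 2 = 2 P^{2}$)
$L{\left(B,S \right)} = -8 - 2 B$ ($L{\left(B,S \right)} = 2 - 2 \left(B + 5\right) = 2 - 2 \left(5 + B\right) = 2 - \left(10 + 2 B\right) = -8 - 2 B$)
$L^{2}{\left(O{\left(f{\left(-3 \right)} \right)},10 \right)} = \left(-8 - 2 \cdot 2 \left(-3\right)^{2}\right)^{2} = \left(-8 - 2 \cdot 2 \cdot 9\right)^{2} = \left(-8 - 36\right)^{2} = \left(-44\right)^{2} = 1936$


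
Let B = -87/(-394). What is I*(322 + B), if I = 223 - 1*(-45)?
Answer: 17011970/197 ≈ 86355.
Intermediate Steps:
B = 87/394 (B = -87*(-1/394) = 87/394 ≈ 0.22081)
I = 268 (I = 223 + 45 = 268)
I*(322 + B) = 268*(322 + 87/394) = 268*(126955/394) = 17011970/197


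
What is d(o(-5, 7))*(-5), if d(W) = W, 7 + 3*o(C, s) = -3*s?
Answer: 140/3 ≈ 46.667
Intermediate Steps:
o(C, s) = -7/3 - s (o(C, s) = -7/3 + (-3*s)/3 = -7/3 - s)
d(o(-5, 7))*(-5) = (-7/3 - 1*7)*(-5) = (-7/3 - 7)*(-5) = -28/3*(-5) = 140/3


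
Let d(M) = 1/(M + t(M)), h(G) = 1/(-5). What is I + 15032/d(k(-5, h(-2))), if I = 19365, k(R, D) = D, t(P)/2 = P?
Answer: 51729/5 ≈ 10346.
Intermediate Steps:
t(P) = 2*P
h(G) = -1/5
d(M) = 1/(3*M) (d(M) = 1/(M + 2*M) = 1/(3*M))
I + 15032/d(k(-5, h(-2))) = 19365 + 15032/((1/(3*(-1/5)))) = 19365 + 15032/(((1/3)*(-5))) = 19365 + 15032/(-5/3) = 19365 + 15032*(-3/5) = 19365 - 45096/5 = 51729/5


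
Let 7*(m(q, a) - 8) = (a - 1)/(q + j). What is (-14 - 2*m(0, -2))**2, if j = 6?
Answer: 43681/49 ≈ 891.45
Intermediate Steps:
m(q, a) = 8 + (-1 + a)/(7*(6 + q)) (m(q, a) = 8 + ((a - 1)/(q + 6))/7 = 8 + ((-1 + a)/(6 + q))/7 = 8 + (-1 + a)/(7*(6 + q)))
(-14 - 2*m(0, -2))**2 = (-14 - 2*(335 - 2 + 56*0)/(7*(6 + 0)))**2 = (-14 - 2*(335 - 2 + 0)/(7*6))**2 = (-14 - 2*333/(7*6))**2 = (-14 - 2*111/14)**2 = (-14 - 111/7)**2 = (-209/7)**2 = 43681/49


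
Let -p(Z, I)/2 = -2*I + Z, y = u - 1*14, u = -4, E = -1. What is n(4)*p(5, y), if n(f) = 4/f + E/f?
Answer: -123/2 ≈ -61.500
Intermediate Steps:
n(f) = 3/f (n(f) = 4/f - 1/f = 3/f)
y = -18 (y = -4 - 1*14 = -4 - 14 = -18)
p(Z, I) = -2*Z + 4*I (p(Z, I) = -2*(-2*I + Z) = -2*(Z - 2*I) = -2*Z + 4*I)
n(4)*p(5, y) = (3/4)*(-2*5 + 4*(-18)) = (3*(1/4))*(-10 - 72) = (3/4)*(-82) = -123/2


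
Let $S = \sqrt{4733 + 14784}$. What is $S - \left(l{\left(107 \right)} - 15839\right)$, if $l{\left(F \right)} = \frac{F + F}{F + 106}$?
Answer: $\frac{3373493}{213} + \sqrt{19517} \approx 15978.0$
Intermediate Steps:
$l{\left(F \right)} = \frac{2 F}{106 + F}$
$S = \sqrt{19517} \approx 139.7$
$S - \left(l{\left(107 \right)} - 15839\right) = \sqrt{19517} - \left(2 \cdot 107 \frac{1}{106 + 107} - 15839\right) = \sqrt{19517} - \left(2 \cdot 107 \cdot \frac{1}{213} - 15839\right) = \sqrt{19517} - \left(\frac{214}{213} - 15839\right) = \sqrt{19517} - - \frac{3373493}{213} = \sqrt{19517} + \frac{3373493}{213} = \frac{3373493}{213} + \sqrt{19517}$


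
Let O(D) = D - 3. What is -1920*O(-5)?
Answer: 15360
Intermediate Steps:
O(D) = -3 + D
-1920*O(-5) = -1920*(-3 - 5) = -1920*(-8) = 15360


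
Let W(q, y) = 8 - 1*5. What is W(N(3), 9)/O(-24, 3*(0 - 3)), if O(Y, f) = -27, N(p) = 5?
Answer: -1/9 ≈ -0.11111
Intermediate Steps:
W(q, y) = 3 (W(q, y) = 8 - 5 = 3)
W(N(3), 9)/O(-24, 3*(0 - 3)) = 3/(-27) = 3*(-1/27) = -1/9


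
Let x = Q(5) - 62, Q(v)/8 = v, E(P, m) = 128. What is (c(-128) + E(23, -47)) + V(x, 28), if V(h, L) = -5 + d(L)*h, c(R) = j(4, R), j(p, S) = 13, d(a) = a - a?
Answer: 136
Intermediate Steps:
d(a) = 0
Q(v) = 8*v
c(R) = 13
x = -22 (x = 8*5 - 62 = 40 - 62 = -22)
V(h, L) = -5 (V(h, L) = -5 + 0*h = -5 + 0 = -5)
(c(-128) + E(23, -47)) + V(x, 28) = (13 + 128) - 5 = 141 - 5 = 136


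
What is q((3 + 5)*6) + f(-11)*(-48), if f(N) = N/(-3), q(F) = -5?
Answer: -181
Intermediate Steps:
f(N) = -N/3 (f(N) = N*(-⅓) = -N/3)
q((3 + 5)*6) + f(-11)*(-48) = -5 - ⅓*(-11)*(-48) = -5 + (11/3)*(-48) = -5 - 176 = -181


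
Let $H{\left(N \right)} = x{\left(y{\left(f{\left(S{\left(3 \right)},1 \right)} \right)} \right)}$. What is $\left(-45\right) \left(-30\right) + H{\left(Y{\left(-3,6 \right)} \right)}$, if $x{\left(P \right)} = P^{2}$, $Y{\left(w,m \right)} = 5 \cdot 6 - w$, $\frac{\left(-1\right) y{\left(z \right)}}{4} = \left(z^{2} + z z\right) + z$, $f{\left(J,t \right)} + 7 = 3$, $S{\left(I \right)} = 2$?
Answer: $13894$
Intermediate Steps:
$f{\left(J,t \right)} = -4$ ($f{\left(J,t \right)} = -7 + 3 = -4$)
$y{\left(z \right)} = - 8 z^{2} - 4 z$ ($y{\left(z \right)} = - 4 \left(\left(z^{2} + z z\right) + z\right) = - 4 \left(\left(z^{2} + z^{2}\right) + z\right) = - 4 \left(2 z^{2} + z\right) = - 4 \left(z + 2 z^{2}\right) = - 8 z^{2} - 4 z$)
$Y{\left(w,m \right)} = 30 - w$
$H{\left(N \right)} = 12544$ ($H{\left(N \right)} = \left(\left(-4\right) \left(-4\right) \left(1 + 2 \left(-4\right)\right)\right)^{2} = \left(\left(-4\right) \left(-4\right) \left(1 - 8\right)\right)^{2} = \left(\left(-4\right) \left(-4\right) \left(-7\right)\right)^{2} = \left(-112\right)^{2} = 12544$)
$\left(-45\right) \left(-30\right) + H{\left(Y{\left(-3,6 \right)} \right)} = \left(-45\right) \left(-30\right) + 12544 = 1350 + 12544 = 13894$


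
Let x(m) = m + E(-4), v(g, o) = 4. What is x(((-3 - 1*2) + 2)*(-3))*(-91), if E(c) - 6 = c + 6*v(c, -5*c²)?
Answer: -3185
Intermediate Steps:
E(c) = 30 + c (E(c) = 6 + (c + 6*4) = 6 + (c + 24) = 6 + (24 + c) = 30 + c)
x(m) = 26 + m (x(m) = m + (30 - 4) = m + 26 = 26 + m)
x(((-3 - 1*2) + 2)*(-3))*(-91) = (26 + ((-3 - 1*2) + 2)*(-3))*(-91) = (26 + ((-3 - 2) + 2)*(-3))*(-91) = (26 + (-5 + 2)*(-3))*(-91) = (26 - 3*(-3))*(-91) = (26 + 9)*(-91) = 35*(-91) = -3185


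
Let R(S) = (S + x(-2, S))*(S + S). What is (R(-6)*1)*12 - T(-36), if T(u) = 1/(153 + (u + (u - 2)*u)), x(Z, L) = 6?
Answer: -1/1485 ≈ -0.00067340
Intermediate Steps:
R(S) = 2*S*(6 + S) (R(S) = (S + 6)*(S + S) = (6 + S)*(2*S) = 2*S*(6 + S))
T(u) = 1/(153 + u + u*(-2 + u)) (T(u) = 1/(153 + (u + (-2 + u)*u)) = 1/(153 + (u + u*(-2 + u))) = 1/(153 + u + u*(-2 + u)))
(R(-6)*1)*12 - T(-36) = ((2*(-6)*(6 - 6))*1)*12 - 1/(153 + (-36)² - 1*(-36)) = ((2*(-6)*0)*1)*12 - 1/(153 + 1296 + 36) = (0*1)*12 - 1/1485 = 0*12 - 1*1/1485 = 0 - 1/1485 = -1/1485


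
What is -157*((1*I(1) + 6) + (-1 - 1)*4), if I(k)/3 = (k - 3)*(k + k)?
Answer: 2198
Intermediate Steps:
I(k) = 6*k*(-3 + k) (I(k) = 3*((k - 3)*(k + k)) = 3*((-3 + k)*(2*k)) = 3*(2*k*(-3 + k)) = 6*k*(-3 + k))
-157*((1*I(1) + 6) + (-1 - 1)*4) = -157*((1*(6*1*(-3 + 1)) + 6) + (-1 - 1)*4) = -157*((1*(6*1*(-2)) + 6) - 2*4) = -157*((1*(-12) + 6) - 8) = -157*((-12 + 6) - 8) = -157*(-6 - 8) = -157*(-14) = 2198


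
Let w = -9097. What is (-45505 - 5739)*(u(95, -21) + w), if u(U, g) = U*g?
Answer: 568398448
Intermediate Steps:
(-45505 - 5739)*(u(95, -21) + w) = (-45505 - 5739)*(95*(-21) - 9097) = -51244*(-1995 - 9097) = -51244*(-11092) = 568398448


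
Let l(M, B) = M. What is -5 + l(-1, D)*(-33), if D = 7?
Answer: 28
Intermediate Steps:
-5 + l(-1, D)*(-33) = -5 - 1*(-33) = -5 + 33 = 28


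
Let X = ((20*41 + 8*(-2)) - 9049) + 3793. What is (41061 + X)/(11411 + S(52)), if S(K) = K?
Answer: 12203/3821 ≈ 3.1937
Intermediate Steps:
X = -4452 (X = ((820 - 16) - 9049) + 3793 = (804 - 9049) + 3793 = -8245 + 3793 = -4452)
(41061 + X)/(11411 + S(52)) = (41061 - 4452)/(11411 + 52) = 36609/11463 = 36609*(1/11463) = 12203/3821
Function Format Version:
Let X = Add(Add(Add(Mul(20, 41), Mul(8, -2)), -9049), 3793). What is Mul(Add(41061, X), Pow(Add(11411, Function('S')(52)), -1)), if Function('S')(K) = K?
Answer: Rational(12203, 3821) ≈ 3.1937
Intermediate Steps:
X = -4452 (X = Add(Add(Add(820, -16), -9049), 3793) = Add(Add(804, -9049), 3793) = Add(-8245, 3793) = -4452)
Mul(Add(41061, X), Pow(Add(11411, Function('S')(52)), -1)) = Mul(Add(41061, -4452), Pow(Add(11411, 52), -1)) = Mul(36609, Pow(11463, -1)) = Mul(36609, Rational(1, 11463)) = Rational(12203, 3821)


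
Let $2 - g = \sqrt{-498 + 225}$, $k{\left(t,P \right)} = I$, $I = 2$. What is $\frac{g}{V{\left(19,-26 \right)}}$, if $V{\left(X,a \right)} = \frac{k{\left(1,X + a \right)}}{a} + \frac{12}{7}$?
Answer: $\frac{182}{149} - \frac{91 i \sqrt{273}}{149} \approx 1.2215 - 10.091 i$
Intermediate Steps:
$k{\left(t,P \right)} = 2$
$V{\left(X,a \right)} = \frac{12}{7} + \frac{2}{a}$ ($V{\left(X,a \right)} = \frac{2}{a} + \frac{12}{7} = \frac{12}{7} + \frac{2}{a}$)
$g = 2 - i \sqrt{273}$ ($g = 2 - \sqrt{-498 + 225} = 2 - \sqrt{-273} = 2 - i \sqrt{273} \approx 2.0 - 16.523 i$)
$\frac{g}{V{\left(19,-26 \right)}} = \frac{2 - i \sqrt{273}}{\frac{12}{7} + \frac{2}{-26}} = \frac{2 - i \sqrt{273}}{\frac{12}{7} + 2 \left(- \frac{1}{26}\right)} = \frac{2 - i \sqrt{273}}{\frac{12}{7} - \frac{1}{13}} = \frac{2 - i \sqrt{273}}{\frac{149}{91}} = \left(2 - i \sqrt{273}\right) \frac{91}{149} = \frac{182}{149} - \frac{91 i \sqrt{273}}{149}$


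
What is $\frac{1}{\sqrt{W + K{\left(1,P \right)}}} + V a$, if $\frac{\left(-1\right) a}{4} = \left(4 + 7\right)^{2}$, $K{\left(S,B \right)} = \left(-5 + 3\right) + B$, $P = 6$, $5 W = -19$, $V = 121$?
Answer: $-58564 + \sqrt{5} \approx -58562.0$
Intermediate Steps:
$W = - \frac{19}{5}$ ($W = \frac{1}{5} \left(-19\right) = - \frac{19}{5} \approx -3.8$)
$K{\left(S,B \right)} = -2 + B$
$a = -484$ ($a = - 4 \left(4 + 7\right)^{2} = - 4 \cdot 11^{2} = \left(-4\right) 121 = -484$)
$\frac{1}{\sqrt{W + K{\left(1,P \right)}}} + V a = \frac{1}{\sqrt{- \frac{19}{5} + \left(-2 + 6\right)}} + 121 \left(-484\right) = \frac{1}{\sqrt{- \frac{19}{5} + 4}} - 58564 = \frac{1}{\sqrt{\frac{1}{5}}} - 58564 = \frac{1}{\frac{1}{5} \sqrt{5}} - 58564 = \sqrt{5} - 58564 = -58564 + \sqrt{5}$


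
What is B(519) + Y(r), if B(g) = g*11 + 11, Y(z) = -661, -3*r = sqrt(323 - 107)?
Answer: 5059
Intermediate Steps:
r = -2*sqrt(6) (r = -sqrt(323 - 107)/3 = -2*sqrt(6) ≈ -4.8990)
B(g) = 11 + 11*g (B(g) = 11*g + 11 = 11 + 11*g)
B(519) + Y(r) = (11 + 11*519) - 661 = (11 + 5709) - 661 = 5720 - 661 = 5059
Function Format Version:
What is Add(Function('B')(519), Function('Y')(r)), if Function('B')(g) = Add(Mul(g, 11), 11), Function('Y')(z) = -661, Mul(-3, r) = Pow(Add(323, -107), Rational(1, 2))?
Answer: 5059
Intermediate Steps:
r = Mul(-2, Pow(6, Rational(1, 2))) (r = Mul(Rational(-1, 3), Pow(Add(323, -107), Rational(1, 2))) = Mul(Rational(-1, 3), Pow(216, Rational(1, 2))) = Mul(Rational(-1, 3), Mul(6, Pow(6, Rational(1, 2)))) = Mul(-2, Pow(6, Rational(1, 2))) ≈ -4.8990)
Function('B')(g) = Add(11, Mul(11, g)) (Function('B')(g) = Add(Mul(11, g), 11) = Add(11, Mul(11, g)))
Add(Function('B')(519), Function('Y')(r)) = Add(Add(11, Mul(11, 519)), -661) = Add(Add(11, 5709), -661) = Add(5720, -661) = 5059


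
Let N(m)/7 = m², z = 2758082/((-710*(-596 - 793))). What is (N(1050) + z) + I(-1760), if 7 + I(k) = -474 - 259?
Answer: 3805097151241/493095 ≈ 7.7168e+6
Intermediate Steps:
I(k) = -740 (I(k) = -7 + (-474 - 259) = -7 - 733 = -740)
z = 1379041/493095 (z = 2758082/((-710*(-1389))) = 2758082/986190 = 2758082*(1/986190) = 1379041/493095 ≈ 2.7967)
N(m) = 7*m²
(N(1050) + z) + I(-1760) = (7*1050² + 1379041/493095) - 740 = (7*1102500 + 1379041/493095) - 740 = (7717500 + 1379041/493095) - 740 = 3805462041541/493095 - 740 = 3805097151241/493095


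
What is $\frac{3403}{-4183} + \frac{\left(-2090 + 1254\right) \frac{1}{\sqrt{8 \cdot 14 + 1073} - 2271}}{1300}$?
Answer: $- \frac{1900234938221}{2336600375200} + \frac{209 \sqrt{1185}}{1675783200} \approx -0.81324$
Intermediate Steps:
$\frac{3403}{-4183} + \frac{\left(-2090 + 1254\right) \frac{1}{\sqrt{8 \cdot 14 + 1073} - 2271}}{1300} = 3403 \left(- \frac{1}{4183}\right) + - \frac{836}{\sqrt{112 + 1073} - 2271} \cdot \frac{1}{1300} = - \frac{3403}{4183} + - \frac{836}{\sqrt{1185} - 2271} \cdot \frac{1}{1300} = - \frac{3403}{4183} + - \frac{836}{-2271 + \sqrt{1185}} \cdot \frac{1}{1300} = - \frac{3403}{4183} - \frac{209}{325 \left(-2271 + \sqrt{1185}\right)}$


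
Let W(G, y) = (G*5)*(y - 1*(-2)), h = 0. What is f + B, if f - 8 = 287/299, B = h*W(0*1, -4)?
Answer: 2679/299 ≈ 8.9599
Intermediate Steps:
W(G, y) = 5*G*(2 + y) (W(G, y) = (5*G)*(y + 2) = (5*G)*(2 + y) = 5*G*(2 + y))
B = 0 (B = 0*(5*(0*1)*(2 - 4)) = 0*(5*0*(-2)) = 0*0 = 0)
f = 2679/299 (f = 8 + 287/299 = 2679/299 ≈ 8.9599)
f + B = 2679/299 + 0 = 2679/299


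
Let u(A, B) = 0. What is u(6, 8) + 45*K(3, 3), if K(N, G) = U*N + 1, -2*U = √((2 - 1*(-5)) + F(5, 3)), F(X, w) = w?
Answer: 45 - 135*√10/2 ≈ -168.45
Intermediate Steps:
U = -√10/2 (U = -√((2 - 1*(-5)) + 3)/2 = -√((2 + 5) + 3)/2 = -√(7 + 3)/2 = -√10/2 ≈ -1.5811)
K(N, G) = 1 - N*√10/2 (K(N, G) = (-√10/2)*N + 1 = -N*√10/2 + 1 = 1 - N*√10/2)
u(6, 8) + 45*K(3, 3) = 0 + 45*(1 - ½*3*√10) = 0 + 45*(1 - 3*√10/2) = 0 + (45 - 135*√10/2) = 45 - 135*√10/2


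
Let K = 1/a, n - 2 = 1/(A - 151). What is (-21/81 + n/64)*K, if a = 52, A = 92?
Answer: -23273/5301504 ≈ -0.0043899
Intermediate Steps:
n = 117/59 (n = 2 + 1/(92 - 151) = 2 + 1/(-59) = 2 - 1/59 = 117/59 ≈ 1.9831)
K = 1/52 ≈ 0.019231
(-21/81 + n/64)*K = (-21/81 + (117/59)/64)*(1/52) = (-21*1/81 + (117/59)*(1/64))*(1/52) = (-7/27 + 117/3776)*(1/52) = -23273/101952*1/52 = -23273/5301504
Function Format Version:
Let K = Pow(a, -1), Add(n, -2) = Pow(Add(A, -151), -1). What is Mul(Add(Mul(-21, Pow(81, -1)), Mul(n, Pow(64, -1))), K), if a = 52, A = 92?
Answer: Rational(-23273, 5301504) ≈ -0.0043899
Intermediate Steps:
n = Rational(117, 59) (n = Add(2, Pow(Add(92, -151), -1)) = Add(2, Pow(-59, -1)) = Add(2, Rational(-1, 59)) = Rational(117, 59) ≈ 1.9831)
K = Rational(1, 52) (K = Pow(52, -1) = Rational(1, 52) ≈ 0.019231)
Mul(Add(Mul(-21, Pow(81, -1)), Mul(n, Pow(64, -1))), K) = Mul(Add(Mul(-21, Pow(81, -1)), Mul(Rational(117, 59), Pow(64, -1))), Rational(1, 52)) = Mul(Add(Mul(-21, Rational(1, 81)), Mul(Rational(117, 59), Rational(1, 64))), Rational(1, 52)) = Mul(Add(Rational(-7, 27), Rational(117, 3776)), Rational(1, 52)) = Mul(Rational(-23273, 101952), Rational(1, 52)) = Rational(-23273, 5301504)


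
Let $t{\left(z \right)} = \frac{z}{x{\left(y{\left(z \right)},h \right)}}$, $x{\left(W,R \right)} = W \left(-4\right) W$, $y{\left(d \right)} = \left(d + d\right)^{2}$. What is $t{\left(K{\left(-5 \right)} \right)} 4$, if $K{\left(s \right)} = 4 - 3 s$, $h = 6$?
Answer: $- \frac{1}{109744} \approx -9.1121 \cdot 10^{-6}$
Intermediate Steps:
$y{\left(d \right)} = 4 d^{2}$ ($y{\left(d \right)} = \left(2 d\right)^{2} = 4 d^{2}$)
$x{\left(W,R \right)} = - 4 W^{2}$ ($x{\left(W,R \right)} = - 4 W W = - 4 W^{2}$)
$t{\left(z \right)} = - \frac{1}{64 z^{3}}$ ($t{\left(z \right)} = \frac{z}{\left(-4\right) \left(4 z^{2}\right)^{2}} = \frac{z}{\left(-4\right) 16 z^{4}} = \frac{z}{\left(-64\right) z^{4}} = z \left(- \frac{1}{64 z^{4}}\right) = - \frac{1}{64 z^{3}}$)
$t{\left(K{\left(-5 \right)} \right)} 4 = - \frac{1}{64 \left(4 - -15\right)^{3}} \cdot 4 = - \frac{1}{64 \left(4 + 15\right)^{3}} \cdot 4 = - \frac{1}{64 \cdot 6859} \cdot 4 = \left(- \frac{1}{64}\right) \frac{1}{6859} \cdot 4 = \left(- \frac{1}{438976}\right) 4 = - \frac{1}{109744}$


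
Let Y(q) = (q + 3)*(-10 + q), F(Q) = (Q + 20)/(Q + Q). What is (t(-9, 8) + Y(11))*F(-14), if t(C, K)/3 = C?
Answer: 39/14 ≈ 2.7857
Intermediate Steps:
F(Q) = (20 + Q)/(2*Q) (F(Q) = (20 + Q)/((2*Q)) = (20 + Q)*(1/(2*Q)) = (20 + Q)/(2*Q))
t(C, K) = 3*C
Y(q) = (-10 + q)*(3 + q) (Y(q) = (3 + q)*(-10 + q) = (-10 + q)*(3 + q))
(t(-9, 8) + Y(11))*F(-14) = (3*(-9) + (-30 + 11² - 7*11))*((½)*(20 - 14)/(-14)) = (-27 + (-30 + 121 - 77))*((½)*(-1/14)*6) = (-27 + 14)*(-3/14) = -13*(-3/14) = 39/14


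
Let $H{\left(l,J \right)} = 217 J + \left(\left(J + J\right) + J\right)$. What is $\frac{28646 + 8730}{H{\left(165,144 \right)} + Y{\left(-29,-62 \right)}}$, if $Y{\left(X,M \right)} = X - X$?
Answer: $\frac{584}{495} \approx 1.1798$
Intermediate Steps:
$Y{\left(X,M \right)} = 0$
$H{\left(l,J \right)} = 220 J$ ($H{\left(l,J \right)} = 217 J + \left(2 J + J\right) = 217 J + 3 J = 220 J$)
$\frac{28646 + 8730}{H{\left(165,144 \right)} + Y{\left(-29,-62 \right)}} = \frac{28646 + 8730}{220 \cdot 144 + 0} = \frac{37376}{31680 + 0} = \frac{37376}{31680} = 37376 \cdot \frac{1}{31680} = \frac{584}{495}$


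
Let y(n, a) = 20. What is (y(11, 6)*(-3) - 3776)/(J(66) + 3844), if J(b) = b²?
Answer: -959/2050 ≈ -0.46780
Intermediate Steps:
(y(11, 6)*(-3) - 3776)/(J(66) + 3844) = (20*(-3) - 3776)/(66² + 3844) = (-60 - 3776)/(4356 + 3844) = -3836/8200 = -3836*1/8200 = -959/2050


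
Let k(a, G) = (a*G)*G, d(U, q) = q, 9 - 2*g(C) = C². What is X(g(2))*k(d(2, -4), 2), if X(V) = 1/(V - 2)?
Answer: -32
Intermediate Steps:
g(C) = 9/2 - C²/2
k(a, G) = a*G² (k(a, G) = (G*a)*G = a*G²)
X(V) = 1/(-2 + V)
X(g(2))*k(d(2, -4), 2) = (-4*2²)/(-2 + (9/2 - ½*2²)) = (-4*4)/(-2 + (9/2 - ½*4)) = -16/(-2 + (9/2 - 2)) = -16/(-2 + 5/2) = -16/(½) = 2*(-16) = -32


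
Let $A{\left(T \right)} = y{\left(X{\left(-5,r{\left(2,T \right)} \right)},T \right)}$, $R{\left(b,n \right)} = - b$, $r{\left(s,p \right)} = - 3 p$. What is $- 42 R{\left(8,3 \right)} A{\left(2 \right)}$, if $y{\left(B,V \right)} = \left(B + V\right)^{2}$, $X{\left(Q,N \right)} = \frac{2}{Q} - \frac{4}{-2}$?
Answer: $\frac{108864}{25} \approx 4354.6$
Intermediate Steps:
$X{\left(Q,N \right)} = 2 + \frac{2}{Q}$ ($X{\left(Q,N \right)} = \frac{2}{Q} - -2 = \frac{2}{Q} + 2 = 2 + \frac{2}{Q}$)
$A{\left(T \right)} = \left(\frac{8}{5} + T\right)^{2}$ ($A{\left(T \right)} = \left(\left(2 + \frac{2}{-5}\right) + T\right)^{2} = \left(\left(2 + 2 \left(- \frac{1}{5}\right)\right) + T\right)^{2} = \left(\left(2 - \frac{2}{5}\right) + T\right)^{2} = \left(\frac{8}{5} + T\right)^{2}$)
$- 42 R{\left(8,3 \right)} A{\left(2 \right)} = - 42 \left(\left(-1\right) 8\right) \frac{\left(8 + 5 \cdot 2\right)^{2}}{25} = \left(-42\right) \left(-8\right) \frac{\left(8 + 10\right)^{2}}{25} = 336 \frac{18^{2}}{25} = 336 \cdot \frac{1}{25} \cdot 324 = 336 \cdot \frac{324}{25} = \frac{108864}{25}$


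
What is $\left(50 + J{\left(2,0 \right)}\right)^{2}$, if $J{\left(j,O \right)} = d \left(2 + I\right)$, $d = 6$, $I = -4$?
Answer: $1444$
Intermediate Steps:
$J{\left(j,O \right)} = -12$ ($J{\left(j,O \right)} = 6 \left(2 - 4\right) = 6 \left(-2\right) = -12$)
$\left(50 + J{\left(2,0 \right)}\right)^{2} = \left(50 - 12\right)^{2} = 38^{2} = 1444$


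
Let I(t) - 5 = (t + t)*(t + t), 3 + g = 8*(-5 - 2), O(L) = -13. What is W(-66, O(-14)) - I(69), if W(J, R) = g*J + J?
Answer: -15221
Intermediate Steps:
g = -59 (g = -3 + 8*(-5 - 2) = -3 + 8*(-7) = -3 - 56 = -59)
W(J, R) = -58*J (W(J, R) = -59*J + J = -58*J)
I(t) = 5 + 4*t² (I(t) = 5 + (t + t)*(t + t) = 5 + (2*t)*(2*t) = 5 + 4*t²)
W(-66, O(-14)) - I(69) = -58*(-66) - (5 + 4*69²) = 3828 - (5 + 4*4761) = 3828 - (5 + 19044) = 3828 - 1*19049 = 3828 - 19049 = -15221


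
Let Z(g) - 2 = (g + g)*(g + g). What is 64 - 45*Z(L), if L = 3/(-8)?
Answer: -821/16 ≈ -51.313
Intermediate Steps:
L = -3/8 (L = 3*(-1/8) = -3/8 ≈ -0.37500)
Z(g) = 2 + 4*g**2 (Z(g) = 2 + (g + g)*(g + g) = 2 + (2*g)*(2*g) = 2 + 4*g**2)
64 - 45*Z(L) = 64 - 45*(2 + 4*(-3/8)**2) = 64 - 45*(2 + 4*(9/64)) = 64 - 45*(2 + 9/16) = 64 - 45*41/16 = 64 - 1845/16 = -821/16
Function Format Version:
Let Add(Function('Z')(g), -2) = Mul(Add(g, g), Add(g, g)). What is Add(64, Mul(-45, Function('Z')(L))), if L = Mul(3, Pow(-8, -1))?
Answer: Rational(-821, 16) ≈ -51.313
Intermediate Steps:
L = Rational(-3, 8) (L = Mul(3, Rational(-1, 8)) = Rational(-3, 8) ≈ -0.37500)
Function('Z')(g) = Add(2, Mul(4, Pow(g, 2))) (Function('Z')(g) = Add(2, Mul(Add(g, g), Add(g, g))) = Add(2, Mul(Mul(2, g), Mul(2, g))) = Add(2, Mul(4, Pow(g, 2))))
Add(64, Mul(-45, Function('Z')(L))) = Add(64, Mul(-45, Add(2, Mul(4, Pow(Rational(-3, 8), 2))))) = Add(64, Mul(-45, Add(2, Mul(4, Rational(9, 64))))) = Add(64, Mul(-45, Add(2, Rational(9, 16)))) = Add(64, Mul(-45, Rational(41, 16))) = Add(64, Rational(-1845, 16)) = Rational(-821, 16)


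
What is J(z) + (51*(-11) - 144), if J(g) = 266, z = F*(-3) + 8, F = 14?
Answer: -439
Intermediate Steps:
z = -34 (z = 14*(-3) + 8 = -42 + 8 = -34)
J(z) + (51*(-11) - 144) = 266 + (51*(-11) - 144) = 266 + (-561 - 144) = 266 - 705 = -439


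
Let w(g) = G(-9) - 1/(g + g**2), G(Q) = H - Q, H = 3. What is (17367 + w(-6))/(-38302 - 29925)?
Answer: -521369/2046810 ≈ -0.25472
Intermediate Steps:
G(Q) = 3 - Q
w(g) = 12 - 1/(g + g**2) (w(g) = (3 - 1*(-9)) - 1/(g + g**2) = (3 + 9) - 1/(g + g**2) = 12 - 1/(g + g**2))
(17367 + w(-6))/(-38302 - 29925) = (17367 + (-1 + 12*(-6) + 12*(-6)**2)/((-6)*(1 - 6)))/(-38302 - 29925) = (17367 - 1/6*(-1 - 72 + 12*36)/(-5))/(-68227) = (17367 - 1/6*(-1/5)*(-1 - 72 + 432))*(-1/68227) = (17367 - 1/6*(-1/5)*359)*(-1/68227) = (17367 + 359/30)*(-1/68227) = (521369/30)*(-1/68227) = -521369/2046810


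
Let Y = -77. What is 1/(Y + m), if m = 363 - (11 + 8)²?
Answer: -1/75 ≈ -0.013333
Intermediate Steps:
m = 2 (m = 363 - 1*19² = 363 - 1*361 = 363 - 361 = 2)
1/(Y + m) = 1/(-77 + 2) = 1/(-75) = -1/75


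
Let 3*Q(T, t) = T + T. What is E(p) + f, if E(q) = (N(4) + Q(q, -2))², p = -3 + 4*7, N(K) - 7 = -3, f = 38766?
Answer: 352738/9 ≈ 39193.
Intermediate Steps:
N(K) = 4 (N(K) = 7 - 3 = 4)
p = 25 (p = -3 + 28 = 25)
Q(T, t) = 2*T/3 (Q(T, t) = (T + T)/3 = (2*T)/3 = 2*T/3)
E(q) = (4 + 2*q/3)²
E(p) + f = 4*(6 + 25)²/9 + 38766 = (4/9)*31² + 38766 = (4/9)*961 + 38766 = 3844/9 + 38766 = 352738/9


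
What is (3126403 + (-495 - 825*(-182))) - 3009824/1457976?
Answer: 597051366098/182247 ≈ 3.2761e+6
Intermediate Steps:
(3126403 + (-495 - 825*(-182))) - 3009824/1457976 = (3126403 + (-495 + 150150)) - 3009824*1/1457976 = (3126403 + 149655) - 376228/182247 = 3276058 - 376228/182247 = 597051366098/182247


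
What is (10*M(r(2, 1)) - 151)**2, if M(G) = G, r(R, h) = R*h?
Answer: 17161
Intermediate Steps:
(10*M(r(2, 1)) - 151)**2 = (10*(2*1) - 151)**2 = (10*2 - 151)**2 = (20 - 151)**2 = (-131)**2 = 17161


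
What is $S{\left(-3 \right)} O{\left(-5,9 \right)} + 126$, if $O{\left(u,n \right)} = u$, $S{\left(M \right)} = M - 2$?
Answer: $151$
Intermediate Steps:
$S{\left(M \right)} = -2 + M$
$S{\left(-3 \right)} O{\left(-5,9 \right)} + 126 = \left(-2 - 3\right) \left(-5\right) + 126 = \left(-5\right) \left(-5\right) + 126 = 25 + 126 = 151$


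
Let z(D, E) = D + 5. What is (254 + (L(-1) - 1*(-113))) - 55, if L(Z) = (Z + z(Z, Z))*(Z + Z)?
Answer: 306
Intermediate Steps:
z(D, E) = 5 + D
L(Z) = 2*Z*(5 + 2*Z) (L(Z) = (Z + (5 + Z))*(Z + Z) = (5 + 2*Z)*(2*Z) = 2*Z*(5 + 2*Z))
(254 + (L(-1) - 1*(-113))) - 55 = (254 + (2*(-1)*(5 + 2*(-1)) - 1*(-113))) - 55 = (254 + (2*(-1)*(5 - 2) + 113)) - 55 = (254 + (2*(-1)*3 + 113)) - 55 = (254 + (-6 + 113)) - 55 = (254 + 107) - 55 = 361 - 55 = 306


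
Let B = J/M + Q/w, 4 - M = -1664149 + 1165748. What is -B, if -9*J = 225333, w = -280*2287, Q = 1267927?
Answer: 129594769951/63831725160 ≈ 2.0303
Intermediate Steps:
w = -640360
J = -25037 (J = -⅑*225333 = -25037)
M = 498405 (M = 4 - (-1664149 + 1165748) = 4 - 1*(-498401) = 4 + 498401 = 498405)
B = -129594769951/63831725160 (B = -25037/498405 + 1267927/(-640360) = -25037*1/498405 + 1267927*(-1/640360) = -25037/498405 - 1267927/640360 = -129594769951/63831725160 ≈ -2.0303)
-B = -1*(-129594769951/63831725160) = 129594769951/63831725160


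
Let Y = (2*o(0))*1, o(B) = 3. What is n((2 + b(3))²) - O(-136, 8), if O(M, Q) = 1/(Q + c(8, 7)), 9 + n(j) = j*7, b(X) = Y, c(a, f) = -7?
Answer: 438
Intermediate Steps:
Y = 6 (Y = (2*3)*1 = 6*1 = 6)
b(X) = 6
n(j) = -9 + 7*j (n(j) = -9 + j*7 = -9 + 7*j)
O(M, Q) = 1/(-7 + Q) (O(M, Q) = 1/(Q - 7) = 1/(-7 + Q))
n((2 + b(3))²) - O(-136, 8) = (-9 + 7*(2 + 6)²) - 1/(-7 + 8) = (-9 + 7*8²) - 1/1 = (-9 + 7*64) - 1*1 = (-9 + 448) - 1 = 439 - 1 = 438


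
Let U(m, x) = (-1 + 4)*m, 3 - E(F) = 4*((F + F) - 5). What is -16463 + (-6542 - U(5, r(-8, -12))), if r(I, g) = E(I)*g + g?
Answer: -23020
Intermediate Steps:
E(F) = 23 - 8*F (E(F) = 3 - 4*((F + F) - 5) = 3 - 4*(2*F - 5) = 3 - 4*(-5 + 2*F) = 3 - (-20 + 8*F) = 3 + (20 - 8*F) = 23 - 8*F)
r(I, g) = g + g*(23 - 8*I) (r(I, g) = (23 - 8*I)*g + g = g*(23 - 8*I) + g = g + g*(23 - 8*I))
U(m, x) = 3*m
-16463 + (-6542 - U(5, r(-8, -12))) = -16463 + (-6542 - 3*5) = -16463 + (-6542 - 1*15) = -16463 + (-6542 - 15) = -16463 - 6557 = -23020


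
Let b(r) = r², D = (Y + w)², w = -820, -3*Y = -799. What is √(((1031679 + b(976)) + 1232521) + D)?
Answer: 29*√37705/3 ≈ 1877.1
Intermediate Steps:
Y = 799/3 (Y = -⅓*(-799) = 799/3 ≈ 266.33)
D = 2758921/9 (D = (799/3 - 820)² = (-1661/3)² = 2758921/9 ≈ 3.0655e+5)
√(((1031679 + b(976)) + 1232521) + D) = √(((1031679 + 976²) + 1232521) + 2758921/9) = √(((1031679 + 952576) + 1232521) + 2758921/9) = √((1984255 + 1232521) + 2758921/9) = √(3216776 + 2758921/9) = √(31709905/9) = 29*√37705/3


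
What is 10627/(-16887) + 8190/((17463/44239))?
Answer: 2039422841123/98299227 ≈ 20747.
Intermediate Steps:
10627/(-16887) + 8190/((17463/44239)) = 10627*(-1/16887) + 8190/((17463*(1/44239))) = -10627/16887 + 8190/(17463/44239) = -10627/16887 + 8190*(44239/17463) = -10627/16887 + 120772470/5821 = 2039422841123/98299227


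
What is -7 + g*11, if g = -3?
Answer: -40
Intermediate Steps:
-7 + g*11 = -7 - 3*11 = -7 - 33 = -40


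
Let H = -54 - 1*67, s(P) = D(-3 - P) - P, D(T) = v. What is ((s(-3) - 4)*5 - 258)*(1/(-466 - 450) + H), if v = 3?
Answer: 6871894/229 ≈ 30008.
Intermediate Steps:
D(T) = 3
s(P) = 3 - P
H = -121 (H = -54 - 67 = -121)
((s(-3) - 4)*5 - 258)*(1/(-466 - 450) + H) = (((3 - 1*(-3)) - 4)*5 - 258)*(1/(-466 - 450) - 121) = (((3 + 3) - 4)*5 - 258)*(1/(-916) - 121) = ((6 - 4)*5 - 258)*(-1/916 - 121) = (2*5 - 258)*(-110837/916) = (10 - 258)*(-110837/916) = -248*(-110837/916) = 6871894/229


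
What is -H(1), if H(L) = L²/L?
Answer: -1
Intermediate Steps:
H(L) = L
-H(1) = -1*1 = -1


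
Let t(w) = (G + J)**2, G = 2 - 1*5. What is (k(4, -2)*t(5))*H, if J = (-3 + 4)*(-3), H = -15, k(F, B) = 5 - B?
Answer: -3780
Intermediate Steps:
G = -3 (G = 2 - 5 = -3)
J = -3 (J = 1*(-3) = -3)
t(w) = 36 (t(w) = (-3 - 3)**2 = (-6)**2 = 36)
(k(4, -2)*t(5))*H = ((5 - 1*(-2))*36)*(-15) = ((5 + 2)*36)*(-15) = (7*36)*(-15) = 252*(-15) = -3780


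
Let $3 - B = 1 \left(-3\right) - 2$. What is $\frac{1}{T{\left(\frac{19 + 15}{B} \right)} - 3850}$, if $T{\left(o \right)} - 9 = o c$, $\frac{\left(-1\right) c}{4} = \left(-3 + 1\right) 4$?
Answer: $- \frac{1}{3705} \approx -0.00026991$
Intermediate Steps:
$B = 8$ ($B = 3 - \left(1 \left(-3\right) - 2\right) = 3 - \left(-3 - 2\right) = 3 - -5 = 3 + 5 = 8$)
$c = 32$ ($c = - 4 \left(-3 + 1\right) 4 = - 4 \left(\left(-2\right) 4\right) = \left(-4\right) \left(-8\right) = 32$)
$T{\left(o \right)} = 9 + 32 o$ ($T{\left(o \right)} = 9 + o 32 = 9 + 32 o$)
$\frac{1}{T{\left(\frac{19 + 15}{B} \right)} - 3850} = \frac{1}{\left(9 + 32 \frac{19 + 15}{8}\right) - 3850} = \frac{1}{\left(9 + 32 \cdot 34 \cdot \frac{1}{8}\right) - 3850} = \frac{1}{\left(9 + 32 \cdot \frac{17}{4}\right) - 3850} = \frac{1}{\left(9 + 136\right) - 3850} = \frac{1}{145 - 3850} = \frac{1}{-3705} = - \frac{1}{3705}$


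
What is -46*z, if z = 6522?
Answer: -300012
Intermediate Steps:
-46*z = -46*6522 = -300012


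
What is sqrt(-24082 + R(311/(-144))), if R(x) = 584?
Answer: I*sqrt(23498) ≈ 153.29*I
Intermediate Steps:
sqrt(-24082 + R(311/(-144))) = sqrt(-24082 + 584) = sqrt(-23498) = I*sqrt(23498)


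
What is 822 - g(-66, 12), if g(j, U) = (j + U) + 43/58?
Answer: 50765/58 ≈ 875.26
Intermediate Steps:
g(j, U) = 43/58 + U + j (g(j, U) = (U + j) + 43*(1/58) = (U + j) + 43/58 = 43/58 + U + j)
822 - g(-66, 12) = 822 - (43/58 + 12 - 66) = 822 - 1*(-3089/58) = 822 + 3089/58 = 50765/58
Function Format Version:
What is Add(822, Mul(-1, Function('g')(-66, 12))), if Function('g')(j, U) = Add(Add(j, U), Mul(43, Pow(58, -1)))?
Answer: Rational(50765, 58) ≈ 875.26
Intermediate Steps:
Function('g')(j, U) = Add(Rational(43, 58), U, j) (Function('g')(j, U) = Add(Add(U, j), Mul(43, Rational(1, 58))) = Add(Add(U, j), Rational(43, 58)) = Add(Rational(43, 58), U, j))
Add(822, Mul(-1, Function('g')(-66, 12))) = Add(822, Mul(-1, Add(Rational(43, 58), 12, -66))) = Add(822, Mul(-1, Rational(-3089, 58))) = Add(822, Rational(3089, 58)) = Rational(50765, 58)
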